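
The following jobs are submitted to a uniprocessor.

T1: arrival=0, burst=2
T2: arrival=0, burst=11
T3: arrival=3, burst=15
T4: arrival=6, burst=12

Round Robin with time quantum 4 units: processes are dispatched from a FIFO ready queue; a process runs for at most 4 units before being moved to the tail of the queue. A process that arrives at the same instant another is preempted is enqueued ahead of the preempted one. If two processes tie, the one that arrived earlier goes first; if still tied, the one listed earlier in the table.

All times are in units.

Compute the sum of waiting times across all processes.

59

Gantt: | T1 0-2 | T2 2-6 | T3 6-10 | T4 10-14 | T2 14-18 | T3 18-22 | T4 22-26 | T2 26-29 | T3 29-33 | T4 33-37 | T3 37-40 |
Completion: T1=2  T2=29  T3=40  T4=37
Waiting = turnaround − burst: T1=0, T2=18, T3=22, T4=19
Total waiting = 0 + 18 + 22 + 19 = 59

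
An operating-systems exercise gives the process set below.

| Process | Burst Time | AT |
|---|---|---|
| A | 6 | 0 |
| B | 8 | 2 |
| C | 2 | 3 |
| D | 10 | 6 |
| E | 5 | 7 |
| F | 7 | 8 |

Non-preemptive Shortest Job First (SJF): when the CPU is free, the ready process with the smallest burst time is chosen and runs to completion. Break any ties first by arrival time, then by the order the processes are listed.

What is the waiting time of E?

Gantt: | A 0-6 | C 6-8 | E 8-13 | F 13-20 | B 20-28 | D 28-38 |
Completion: A=6  B=28  C=8  D=38  E=13  F=20
Turnaround (C−A): A=6  B=26  C=5  D=32  E=6  F=12
Waiting(E) = turnaround − burst = 6 − 5 = 1

1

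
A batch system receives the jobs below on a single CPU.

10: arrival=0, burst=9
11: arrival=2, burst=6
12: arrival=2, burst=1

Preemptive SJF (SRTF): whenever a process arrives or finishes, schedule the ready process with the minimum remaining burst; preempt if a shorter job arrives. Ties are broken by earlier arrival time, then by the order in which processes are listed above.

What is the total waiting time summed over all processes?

8

Timeline: | 10 0-2 | 12 2-3 | 11 3-9 | 10 9-16 |
Completion: 10=16  11=9  12=3
Turnaround (C−A): 10=16  11=7  12=1
Waiting = turnaround − burst: 10=7, 11=1, 12=0
Total waiting = 7 + 1 + 0 = 8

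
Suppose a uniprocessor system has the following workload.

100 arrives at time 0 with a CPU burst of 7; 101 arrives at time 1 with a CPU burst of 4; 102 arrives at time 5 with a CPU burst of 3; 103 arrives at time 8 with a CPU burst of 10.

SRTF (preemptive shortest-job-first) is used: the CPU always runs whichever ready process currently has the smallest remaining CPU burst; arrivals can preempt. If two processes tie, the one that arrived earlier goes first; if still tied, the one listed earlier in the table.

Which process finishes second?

Schedule: | 100 0-1 | 101 1-5 | 102 5-8 | 100 8-14 | 103 14-24 |
Completion: 100=14  101=5  102=8  103=24
Turnaround (C−A): 100=14  101=4  102=3  103=16
Finish order: 101 → 102 → 100 → 103

102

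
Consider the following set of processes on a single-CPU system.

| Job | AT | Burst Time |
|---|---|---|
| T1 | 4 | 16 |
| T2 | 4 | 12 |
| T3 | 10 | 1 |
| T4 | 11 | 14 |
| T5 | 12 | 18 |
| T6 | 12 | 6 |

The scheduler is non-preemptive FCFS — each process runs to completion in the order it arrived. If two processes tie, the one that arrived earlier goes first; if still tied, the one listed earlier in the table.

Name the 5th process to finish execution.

Gantt: | idle 0-4 | T1 4-20 | T2 20-32 | T3 32-33 | T4 33-47 | T5 47-65 | T6 65-71 |
Completion: T1=20  T2=32  T3=33  T4=47  T5=65  T6=71
Turnaround (C−A): T1=16  T2=28  T3=23  T4=36  T5=53  T6=59
Finish order: T1 → T2 → T3 → T4 → T5 → T6

T5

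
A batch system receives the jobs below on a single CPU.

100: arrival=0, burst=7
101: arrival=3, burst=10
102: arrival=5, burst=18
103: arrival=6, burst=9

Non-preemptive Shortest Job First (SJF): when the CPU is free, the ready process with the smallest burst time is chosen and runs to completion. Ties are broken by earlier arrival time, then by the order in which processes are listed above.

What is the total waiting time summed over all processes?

Gantt: | 100 0-7 | 103 7-16 | 101 16-26 | 102 26-44 |
Completion: 100=7  101=26  102=44  103=16
Waiting = turnaround − burst: 100=0, 101=13, 102=21, 103=1
Total waiting = 0 + 13 + 21 + 1 = 35

35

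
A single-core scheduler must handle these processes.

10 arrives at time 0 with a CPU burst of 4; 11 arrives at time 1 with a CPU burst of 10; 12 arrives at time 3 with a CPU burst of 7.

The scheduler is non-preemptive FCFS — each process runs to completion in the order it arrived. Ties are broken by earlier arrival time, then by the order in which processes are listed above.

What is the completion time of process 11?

Timeline: | 10 0-4 | 11 4-14 | 12 14-21 |
Completion: 10=4  11=14  12=21
Turnaround (C−A): 10=4  11=13  12=18

14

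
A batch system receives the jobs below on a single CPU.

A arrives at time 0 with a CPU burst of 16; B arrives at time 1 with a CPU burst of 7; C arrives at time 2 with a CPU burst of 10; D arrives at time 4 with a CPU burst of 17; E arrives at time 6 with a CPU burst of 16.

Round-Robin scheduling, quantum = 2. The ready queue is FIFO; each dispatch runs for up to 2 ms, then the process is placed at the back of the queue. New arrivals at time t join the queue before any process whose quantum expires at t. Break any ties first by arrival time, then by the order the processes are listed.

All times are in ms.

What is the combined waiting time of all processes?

Schedule: | A 0-2 | B 2-4 | C 4-6 | A 6-8 | D 8-10 | B 10-12 | E 12-14 | C 14-16 | A 16-18 | D 18-20 | B 20-22 | E 22-24 | C 24-26 | A 26-28 | D 28-30 | B 30-31 | E 31-33 | C 33-35 | A 35-37 | D 37-39 | E 39-41 | C 41-43 | A 43-45 | D 45-47 | E 47-49 | A 49-51 | D 51-53 | E 53-55 | A 55-57 | D 57-59 | E 59-61 | D 61-63 | E 63-65 | D 65-66 |
Completion: A=57  B=31  C=43  D=66  E=65
Turnaround (C−A): A=57  B=30  C=41  D=62  E=59
Waiting = turnaround − burst: A=41, B=23, C=31, D=45, E=43
Total waiting = 41 + 23 + 31 + 45 + 43 = 183

183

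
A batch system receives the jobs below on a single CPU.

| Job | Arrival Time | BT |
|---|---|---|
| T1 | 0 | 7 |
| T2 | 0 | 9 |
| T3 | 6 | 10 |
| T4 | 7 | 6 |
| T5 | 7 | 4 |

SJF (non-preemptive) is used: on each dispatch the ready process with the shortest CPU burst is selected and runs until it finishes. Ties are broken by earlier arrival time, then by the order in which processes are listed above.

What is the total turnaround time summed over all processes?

77

Timeline: | T1 0-7 | T5 7-11 | T4 11-17 | T2 17-26 | T3 26-36 |
Completion: T1=7  T2=26  T3=36  T4=17  T5=11
Turnaround = completion − arrival: T1=7, T2=26, T3=30, T4=10, T5=4
Total turnaround = 7 + 26 + 30 + 10 + 4 = 77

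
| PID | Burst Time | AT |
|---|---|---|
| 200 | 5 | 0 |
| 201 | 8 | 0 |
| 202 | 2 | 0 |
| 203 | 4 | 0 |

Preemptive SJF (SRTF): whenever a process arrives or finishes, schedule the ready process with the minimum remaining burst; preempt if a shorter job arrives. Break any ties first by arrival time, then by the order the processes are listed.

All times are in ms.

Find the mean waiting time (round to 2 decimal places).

Gantt: | 202 0-2 | 203 2-6 | 200 6-11 | 201 11-19 |
Completion: 200=11  201=19  202=2  203=6
Turnaround (C−A): 200=11  201=19  202=2  203=6
Waiting times: 200=6, 201=11, 202=0, 203=2
Average waiting = (6+11+0+2) / 4 = 19/4 = 4.75

4.75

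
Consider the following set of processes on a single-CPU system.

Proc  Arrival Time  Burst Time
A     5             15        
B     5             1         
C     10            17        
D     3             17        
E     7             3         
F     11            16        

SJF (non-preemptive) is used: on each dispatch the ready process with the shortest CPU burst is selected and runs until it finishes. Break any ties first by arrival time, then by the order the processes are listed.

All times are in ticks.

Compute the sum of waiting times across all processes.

Schedule: | idle 0-3 | D 3-20 | B 20-21 | E 21-24 | A 24-39 | F 39-55 | C 55-72 |
Completion: A=39  B=21  C=72  D=20  E=24  F=55
Waiting = turnaround − burst: A=19, B=15, C=45, D=0, E=14, F=28
Total waiting = 19 + 15 + 45 + 0 + 14 + 28 = 121

121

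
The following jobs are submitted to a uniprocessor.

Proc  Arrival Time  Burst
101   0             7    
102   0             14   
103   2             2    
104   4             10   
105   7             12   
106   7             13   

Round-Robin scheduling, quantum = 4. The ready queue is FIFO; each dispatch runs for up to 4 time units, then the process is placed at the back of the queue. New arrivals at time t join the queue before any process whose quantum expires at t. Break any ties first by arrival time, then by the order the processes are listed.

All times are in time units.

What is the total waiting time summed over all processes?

Gantt: | 101 0-4 | 102 4-8 | 103 8-10 | 104 10-14 | 101 14-17 | 105 17-21 | 106 21-25 | 102 25-29 | 104 29-33 | 105 33-37 | 106 37-41 | 102 41-45 | 104 45-47 | 105 47-51 | 106 51-55 | 102 55-57 | 106 57-58 |
Completion: 101=17  102=57  103=10  104=47  105=51  106=58
Turnaround (C−A): 101=17  102=57  103=8  104=43  105=44  106=51
Waiting = turnaround − burst: 101=10, 102=43, 103=6, 104=33, 105=32, 106=38
Total waiting = 10 + 43 + 6 + 33 + 32 + 38 = 162

162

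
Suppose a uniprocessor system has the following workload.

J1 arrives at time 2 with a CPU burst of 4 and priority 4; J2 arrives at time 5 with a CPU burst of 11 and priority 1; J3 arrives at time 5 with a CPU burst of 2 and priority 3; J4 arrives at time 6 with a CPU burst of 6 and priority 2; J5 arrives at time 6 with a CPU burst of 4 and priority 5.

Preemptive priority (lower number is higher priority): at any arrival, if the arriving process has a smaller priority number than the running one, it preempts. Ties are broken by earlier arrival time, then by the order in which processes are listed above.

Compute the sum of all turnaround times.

92

Timeline: | idle 0-2 | J1 2-5 | J2 5-16 | J4 16-22 | J3 22-24 | J1 24-25 | J5 25-29 |
Completion: J1=25  J2=16  J3=24  J4=22  J5=29
Turnaround (C−A): J1=23  J2=11  J3=19  J4=16  J5=23
Turnaround = completion − arrival: J1=23, J2=11, J3=19, J4=16, J5=23
Total turnaround = 23 + 11 + 19 + 16 + 23 = 92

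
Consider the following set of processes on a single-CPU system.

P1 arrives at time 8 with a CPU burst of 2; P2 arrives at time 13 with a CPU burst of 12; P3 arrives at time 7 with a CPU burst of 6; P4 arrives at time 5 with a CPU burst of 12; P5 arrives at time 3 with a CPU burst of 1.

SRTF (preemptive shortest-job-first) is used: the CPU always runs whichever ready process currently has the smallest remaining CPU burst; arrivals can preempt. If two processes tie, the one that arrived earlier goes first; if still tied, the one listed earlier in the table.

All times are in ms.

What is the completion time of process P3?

15

Gantt: | idle 0-3 | P5 3-4 | idle 4-5 | P4 5-7 | P3 7-8 | P1 8-10 | P3 10-15 | P4 15-25 | P2 25-37 |
Completion: P1=10  P2=37  P3=15  P4=25  P5=4
Turnaround (C−A): P1=2  P2=24  P3=8  P4=20  P5=1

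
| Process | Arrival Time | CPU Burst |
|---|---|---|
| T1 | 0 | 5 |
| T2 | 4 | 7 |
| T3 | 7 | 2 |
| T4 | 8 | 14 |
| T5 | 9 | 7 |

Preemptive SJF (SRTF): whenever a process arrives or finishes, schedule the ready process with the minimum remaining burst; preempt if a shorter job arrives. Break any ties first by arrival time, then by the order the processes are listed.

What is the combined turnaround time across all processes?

Timeline: | T1 0-5 | T2 5-7 | T3 7-9 | T2 9-14 | T5 14-21 | T4 21-35 |
Completion: T1=5  T2=14  T3=9  T4=35  T5=21
Turnaround = completion − arrival: T1=5, T2=10, T3=2, T4=27, T5=12
Total turnaround = 5 + 10 + 2 + 27 + 12 = 56

56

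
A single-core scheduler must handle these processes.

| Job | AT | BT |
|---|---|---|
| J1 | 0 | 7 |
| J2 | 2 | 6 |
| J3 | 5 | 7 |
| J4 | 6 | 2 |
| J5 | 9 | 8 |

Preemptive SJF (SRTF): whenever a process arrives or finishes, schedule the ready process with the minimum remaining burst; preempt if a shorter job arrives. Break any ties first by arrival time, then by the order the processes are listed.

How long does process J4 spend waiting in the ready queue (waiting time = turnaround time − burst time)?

1

Schedule: | J1 0-7 | J4 7-9 | J2 9-15 | J3 15-22 | J5 22-30 |
Completion: J1=7  J2=15  J3=22  J4=9  J5=30
Waiting(J4) = turnaround − burst = 3 − 2 = 1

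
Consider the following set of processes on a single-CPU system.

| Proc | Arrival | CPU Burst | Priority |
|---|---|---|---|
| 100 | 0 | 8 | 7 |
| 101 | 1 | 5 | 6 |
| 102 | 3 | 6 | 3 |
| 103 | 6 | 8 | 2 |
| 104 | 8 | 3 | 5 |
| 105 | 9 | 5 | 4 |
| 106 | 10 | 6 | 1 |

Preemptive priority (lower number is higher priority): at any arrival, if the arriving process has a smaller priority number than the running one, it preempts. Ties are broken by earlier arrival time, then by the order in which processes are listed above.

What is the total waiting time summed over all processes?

115

Schedule: | 100 0-1 | 101 1-3 | 102 3-6 | 103 6-10 | 106 10-16 | 103 16-20 | 102 20-23 | 105 23-28 | 104 28-31 | 101 31-34 | 100 34-41 |
Completion: 100=41  101=34  102=23  103=20  104=31  105=28  106=16
Waiting = turnaround − burst: 100=33, 101=28, 102=14, 103=6, 104=20, 105=14, 106=0
Total waiting = 33 + 28 + 14 + 6 + 20 + 14 + 0 = 115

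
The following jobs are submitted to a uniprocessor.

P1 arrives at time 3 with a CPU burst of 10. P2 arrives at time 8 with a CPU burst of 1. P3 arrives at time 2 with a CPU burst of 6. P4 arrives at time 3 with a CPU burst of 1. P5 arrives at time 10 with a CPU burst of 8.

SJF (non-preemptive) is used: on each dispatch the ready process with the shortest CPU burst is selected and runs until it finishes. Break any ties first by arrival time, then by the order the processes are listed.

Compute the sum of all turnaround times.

47

Timeline: | idle 0-2 | P3 2-8 | P4 8-9 | P2 9-10 | P5 10-18 | P1 18-28 |
Completion: P1=28  P2=10  P3=8  P4=9  P5=18
Turnaround (C−A): P1=25  P2=2  P3=6  P4=6  P5=8
Turnaround = completion − arrival: P1=25, P2=2, P3=6, P4=6, P5=8
Total turnaround = 25 + 2 + 6 + 6 + 8 = 47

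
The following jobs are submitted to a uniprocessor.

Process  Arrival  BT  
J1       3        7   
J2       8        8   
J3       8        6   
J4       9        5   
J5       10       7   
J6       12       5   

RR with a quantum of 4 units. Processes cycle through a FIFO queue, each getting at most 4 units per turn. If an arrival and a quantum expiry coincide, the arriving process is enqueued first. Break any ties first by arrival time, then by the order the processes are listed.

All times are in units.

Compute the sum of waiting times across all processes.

Schedule: | idle 0-3 | J1 3-10 | J2 10-14 | J3 14-18 | J4 18-22 | J5 22-26 | J6 26-30 | J2 30-34 | J3 34-36 | J4 36-37 | J5 37-40 | J6 40-41 |
Completion: J1=10  J2=34  J3=36  J4=37  J5=40  J6=41
Waiting = turnaround − burst: J1=0, J2=18, J3=22, J4=23, J5=23, J6=24
Total waiting = 0 + 18 + 22 + 23 + 23 + 24 = 110

110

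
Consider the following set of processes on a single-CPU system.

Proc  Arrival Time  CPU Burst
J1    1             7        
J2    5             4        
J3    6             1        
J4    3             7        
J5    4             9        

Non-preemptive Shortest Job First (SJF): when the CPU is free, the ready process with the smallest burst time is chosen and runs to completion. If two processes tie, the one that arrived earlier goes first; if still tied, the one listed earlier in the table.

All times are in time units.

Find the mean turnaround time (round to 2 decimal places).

Timeline: | idle 0-1 | J1 1-8 | J3 8-9 | J2 9-13 | J4 13-20 | J5 20-29 |
Completion: J1=8  J2=13  J3=9  J4=20  J5=29
Turnaround times: J1=7, J2=8, J3=3, J4=17, J5=25
Average turnaround = (7+8+3+17+25) / 5 = 60/5 = 12.00

12.00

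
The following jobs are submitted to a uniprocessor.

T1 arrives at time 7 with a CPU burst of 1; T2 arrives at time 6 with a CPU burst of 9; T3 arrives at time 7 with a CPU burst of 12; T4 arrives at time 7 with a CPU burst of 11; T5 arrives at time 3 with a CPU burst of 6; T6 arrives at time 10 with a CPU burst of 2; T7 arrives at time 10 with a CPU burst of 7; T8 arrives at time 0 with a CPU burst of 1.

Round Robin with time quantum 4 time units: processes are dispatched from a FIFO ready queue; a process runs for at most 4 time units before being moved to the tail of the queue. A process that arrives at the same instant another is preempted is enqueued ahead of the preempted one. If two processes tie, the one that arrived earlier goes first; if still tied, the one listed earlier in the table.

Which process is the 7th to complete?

T3

Gantt: | T8 0-1 | idle 1-3 | T5 3-7 | T2 7-11 | T1 11-12 | T3 12-16 | T4 16-20 | T5 20-22 | T6 22-24 | T7 24-28 | T2 28-32 | T3 32-36 | T4 36-40 | T7 40-43 | T2 43-44 | T3 44-48 | T4 48-51 |
Completion: T1=12  T2=44  T3=48  T4=51  T5=22  T6=24  T7=43  T8=1
Turnaround (C−A): T1=5  T2=38  T3=41  T4=44  T5=19  T6=14  T7=33  T8=1
Finish order: T8 → T1 → T5 → T6 → T7 → T2 → T3 → T4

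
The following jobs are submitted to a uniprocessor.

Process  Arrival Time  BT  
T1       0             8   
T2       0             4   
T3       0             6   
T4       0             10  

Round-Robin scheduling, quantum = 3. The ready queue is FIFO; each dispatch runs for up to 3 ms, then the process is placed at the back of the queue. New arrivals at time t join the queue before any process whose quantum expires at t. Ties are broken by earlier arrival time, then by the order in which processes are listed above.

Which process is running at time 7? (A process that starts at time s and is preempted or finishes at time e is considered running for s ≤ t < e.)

Schedule: | T1 0-3 | T2 3-6 | T3 6-9 | T4 9-12 | T1 12-15 | T2 15-16 | T3 16-19 | T4 19-22 | T1 22-24 | T4 24-28 |
Completion: T1=24  T2=16  T3=19  T4=28
Turnaround (C−A): T1=24  T2=16  T3=19  T4=28

T3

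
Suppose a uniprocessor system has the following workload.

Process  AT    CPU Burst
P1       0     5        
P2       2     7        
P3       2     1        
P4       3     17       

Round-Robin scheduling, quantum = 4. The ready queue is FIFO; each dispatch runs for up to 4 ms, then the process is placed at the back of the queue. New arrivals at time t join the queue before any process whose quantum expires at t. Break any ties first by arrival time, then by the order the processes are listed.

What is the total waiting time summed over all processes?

Schedule: | P1 0-4 | P2 4-8 | P3 8-9 | P4 9-13 | P1 13-14 | P2 14-17 | P4 17-30 |
Completion: P1=14  P2=17  P3=9  P4=30
Waiting = turnaround − burst: P1=9, P2=8, P3=6, P4=10
Total waiting = 9 + 8 + 6 + 10 = 33

33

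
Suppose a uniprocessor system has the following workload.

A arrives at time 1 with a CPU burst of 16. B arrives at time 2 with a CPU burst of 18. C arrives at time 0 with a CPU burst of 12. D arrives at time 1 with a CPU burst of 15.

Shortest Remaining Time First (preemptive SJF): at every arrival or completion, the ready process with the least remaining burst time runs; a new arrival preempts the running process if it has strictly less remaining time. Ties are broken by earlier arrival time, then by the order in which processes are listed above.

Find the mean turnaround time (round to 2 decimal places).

Timeline: | C 0-12 | D 12-27 | A 27-43 | B 43-61 |
Completion: A=43  B=61  C=12  D=27
Turnaround times: A=42, B=59, C=12, D=26
Average turnaround = (42+59+12+26) / 4 = 139/4 = 34.75

34.75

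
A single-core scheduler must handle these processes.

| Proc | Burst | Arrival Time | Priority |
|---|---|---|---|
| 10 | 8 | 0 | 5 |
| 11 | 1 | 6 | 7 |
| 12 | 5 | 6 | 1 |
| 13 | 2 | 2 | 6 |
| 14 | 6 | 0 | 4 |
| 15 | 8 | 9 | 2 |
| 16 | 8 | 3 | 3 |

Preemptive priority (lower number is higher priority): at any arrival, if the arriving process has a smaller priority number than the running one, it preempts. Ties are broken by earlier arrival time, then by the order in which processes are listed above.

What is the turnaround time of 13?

35

Timeline: | 14 0-3 | 16 3-6 | 12 6-11 | 15 11-19 | 16 19-24 | 14 24-27 | 10 27-35 | 13 35-37 | 11 37-38 |
Completion: 10=35  11=38  12=11  13=37  14=27  15=19  16=24
Turnaround(13) = completion − arrival = 37 − 2 = 35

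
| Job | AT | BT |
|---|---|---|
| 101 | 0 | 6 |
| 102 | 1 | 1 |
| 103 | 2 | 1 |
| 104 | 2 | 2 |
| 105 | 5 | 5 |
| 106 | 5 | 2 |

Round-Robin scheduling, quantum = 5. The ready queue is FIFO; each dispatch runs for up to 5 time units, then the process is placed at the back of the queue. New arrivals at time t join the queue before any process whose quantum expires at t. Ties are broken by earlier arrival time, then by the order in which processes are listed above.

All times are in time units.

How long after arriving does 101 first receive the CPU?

0

Timeline: | 101 0-5 | 102 5-6 | 103 6-7 | 104 7-9 | 105 9-14 | 106 14-16 | 101 16-17 |
Completion: 101=17  102=6  103=7  104=9  105=14  106=16
Response(101) = first start − arrival = 0 − 0 = 0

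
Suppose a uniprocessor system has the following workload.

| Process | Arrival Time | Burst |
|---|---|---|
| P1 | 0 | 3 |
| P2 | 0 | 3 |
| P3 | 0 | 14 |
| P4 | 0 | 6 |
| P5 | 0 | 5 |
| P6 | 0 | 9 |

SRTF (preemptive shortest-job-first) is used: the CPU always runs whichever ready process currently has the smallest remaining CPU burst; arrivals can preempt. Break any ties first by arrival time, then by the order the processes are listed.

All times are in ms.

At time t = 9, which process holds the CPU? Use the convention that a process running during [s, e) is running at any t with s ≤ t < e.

P5

Schedule: | P1 0-3 | P2 3-6 | P5 6-11 | P4 11-17 | P6 17-26 | P3 26-40 |
Completion: P1=3  P2=6  P3=40  P4=17  P5=11  P6=26
Turnaround (C−A): P1=3  P2=6  P3=40  P4=17  P5=11  P6=26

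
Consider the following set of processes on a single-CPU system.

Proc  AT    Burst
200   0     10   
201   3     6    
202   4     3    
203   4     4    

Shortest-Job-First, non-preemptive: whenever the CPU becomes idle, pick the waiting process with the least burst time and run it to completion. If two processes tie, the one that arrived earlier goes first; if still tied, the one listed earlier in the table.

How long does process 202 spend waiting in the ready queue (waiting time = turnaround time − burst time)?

Gantt: | 200 0-10 | 202 10-13 | 203 13-17 | 201 17-23 |
Completion: 200=10  201=23  202=13  203=17
Turnaround (C−A): 200=10  201=20  202=9  203=13
Waiting(202) = turnaround − burst = 9 − 3 = 6

6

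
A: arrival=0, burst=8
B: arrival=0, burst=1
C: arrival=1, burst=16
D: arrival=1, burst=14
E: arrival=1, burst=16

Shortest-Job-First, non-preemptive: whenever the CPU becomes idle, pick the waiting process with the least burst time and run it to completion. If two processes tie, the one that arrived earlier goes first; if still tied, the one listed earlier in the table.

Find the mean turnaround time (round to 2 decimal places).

24.80

Gantt: | B 0-1 | A 1-9 | D 9-23 | C 23-39 | E 39-55 |
Completion: A=9  B=1  C=39  D=23  E=55
Turnaround (C−A): A=9  B=1  C=38  D=22  E=54
Turnaround times: A=9, B=1, C=38, D=22, E=54
Average turnaround = (9+1+38+22+54) / 5 = 124/5 = 24.80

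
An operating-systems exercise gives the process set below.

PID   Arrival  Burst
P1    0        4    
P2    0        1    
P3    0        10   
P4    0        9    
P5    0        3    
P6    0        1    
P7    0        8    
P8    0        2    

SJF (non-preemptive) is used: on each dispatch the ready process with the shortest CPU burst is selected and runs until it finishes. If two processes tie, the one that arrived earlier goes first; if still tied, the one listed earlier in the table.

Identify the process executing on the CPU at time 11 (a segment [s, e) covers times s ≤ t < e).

Gantt: | P2 0-1 | P6 1-2 | P8 2-4 | P5 4-7 | P1 7-11 | P7 11-19 | P4 19-28 | P3 28-38 |
Completion: P1=11  P2=1  P3=38  P4=28  P5=7  P6=2  P7=19  P8=4
Turnaround (C−A): P1=11  P2=1  P3=38  P4=28  P5=7  P6=2  P7=19  P8=4

P7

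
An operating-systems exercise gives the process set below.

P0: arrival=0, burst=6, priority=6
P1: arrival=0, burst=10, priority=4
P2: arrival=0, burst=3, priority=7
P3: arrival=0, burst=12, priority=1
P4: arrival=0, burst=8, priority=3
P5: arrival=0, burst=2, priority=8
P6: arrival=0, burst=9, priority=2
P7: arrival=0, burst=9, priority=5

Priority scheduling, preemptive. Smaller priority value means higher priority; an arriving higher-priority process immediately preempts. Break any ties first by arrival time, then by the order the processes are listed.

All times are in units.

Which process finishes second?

P6

Gantt: | P3 0-12 | P6 12-21 | P4 21-29 | P1 29-39 | P7 39-48 | P0 48-54 | P2 54-57 | P5 57-59 |
Completion: P0=54  P1=39  P2=57  P3=12  P4=29  P5=59  P6=21  P7=48
Finish order: P3 → P6 → P4 → P1 → P7 → P0 → P2 → P5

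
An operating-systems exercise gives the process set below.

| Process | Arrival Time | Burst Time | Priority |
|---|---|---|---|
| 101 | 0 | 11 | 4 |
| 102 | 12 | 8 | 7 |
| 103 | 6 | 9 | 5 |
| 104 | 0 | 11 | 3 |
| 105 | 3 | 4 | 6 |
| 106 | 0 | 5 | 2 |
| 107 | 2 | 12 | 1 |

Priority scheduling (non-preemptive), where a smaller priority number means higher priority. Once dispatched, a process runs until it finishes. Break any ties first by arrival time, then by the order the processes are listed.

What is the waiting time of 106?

0

Schedule: | 106 0-5 | 107 5-17 | 104 17-28 | 101 28-39 | 103 39-48 | 105 48-52 | 102 52-60 |
Completion: 101=39  102=60  103=48  104=28  105=52  106=5  107=17
Turnaround (C−A): 101=39  102=48  103=42  104=28  105=49  106=5  107=15
Waiting(106) = turnaround − burst = 5 − 5 = 0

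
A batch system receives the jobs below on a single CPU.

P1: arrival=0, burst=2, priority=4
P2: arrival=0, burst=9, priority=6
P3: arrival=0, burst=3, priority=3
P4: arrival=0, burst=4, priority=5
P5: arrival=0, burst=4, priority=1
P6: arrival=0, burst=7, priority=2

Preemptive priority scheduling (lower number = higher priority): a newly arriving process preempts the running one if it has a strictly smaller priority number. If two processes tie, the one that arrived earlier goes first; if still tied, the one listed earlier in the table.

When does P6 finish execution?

Gantt: | P5 0-4 | P6 4-11 | P3 11-14 | P1 14-16 | P4 16-20 | P2 20-29 |
Completion: P1=16  P2=29  P3=14  P4=20  P5=4  P6=11
Turnaround (C−A): P1=16  P2=29  P3=14  P4=20  P5=4  P6=11

11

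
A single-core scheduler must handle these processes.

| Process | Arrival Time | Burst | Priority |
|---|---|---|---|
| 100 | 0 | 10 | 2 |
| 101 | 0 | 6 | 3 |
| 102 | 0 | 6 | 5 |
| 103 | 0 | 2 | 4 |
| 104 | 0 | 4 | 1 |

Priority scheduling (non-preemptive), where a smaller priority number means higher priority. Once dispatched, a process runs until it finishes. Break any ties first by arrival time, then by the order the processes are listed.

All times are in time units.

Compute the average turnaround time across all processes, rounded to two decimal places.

17.60

Gantt: | 104 0-4 | 100 4-14 | 101 14-20 | 103 20-22 | 102 22-28 |
Completion: 100=14  101=20  102=28  103=22  104=4
Turnaround times: 100=14, 101=20, 102=28, 103=22, 104=4
Average turnaround = (14+20+28+22+4) / 5 = 88/5 = 17.60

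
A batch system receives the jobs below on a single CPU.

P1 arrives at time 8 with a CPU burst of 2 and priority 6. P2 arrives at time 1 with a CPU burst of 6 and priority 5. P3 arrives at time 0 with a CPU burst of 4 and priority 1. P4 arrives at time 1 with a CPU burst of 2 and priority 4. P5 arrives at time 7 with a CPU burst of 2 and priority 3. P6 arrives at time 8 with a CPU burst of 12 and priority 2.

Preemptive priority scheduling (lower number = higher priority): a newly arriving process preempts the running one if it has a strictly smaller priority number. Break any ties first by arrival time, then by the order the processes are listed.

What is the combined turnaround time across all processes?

80

Schedule: | P3 0-4 | P4 4-6 | P2 6-7 | P5 7-8 | P6 8-20 | P5 20-21 | P2 21-26 | P1 26-28 |
Completion: P1=28  P2=26  P3=4  P4=6  P5=21  P6=20
Turnaround = completion − arrival: P1=20, P2=25, P3=4, P4=5, P5=14, P6=12
Total turnaround = 20 + 25 + 4 + 5 + 14 + 12 = 80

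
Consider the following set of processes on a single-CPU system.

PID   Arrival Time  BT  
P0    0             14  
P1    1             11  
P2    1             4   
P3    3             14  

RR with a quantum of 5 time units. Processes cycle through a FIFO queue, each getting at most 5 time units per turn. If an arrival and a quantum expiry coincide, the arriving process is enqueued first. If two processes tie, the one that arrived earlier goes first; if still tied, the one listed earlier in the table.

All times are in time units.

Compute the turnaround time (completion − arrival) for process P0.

38

Schedule: | P0 0-5 | P1 5-10 | P2 10-14 | P3 14-19 | P0 19-24 | P1 24-29 | P3 29-34 | P0 34-38 | P1 38-39 | P3 39-43 |
Completion: P0=38  P1=39  P2=14  P3=43
Turnaround (C−A): P0=38  P1=38  P2=13  P3=40
Turnaround(P0) = completion − arrival = 38 − 0 = 38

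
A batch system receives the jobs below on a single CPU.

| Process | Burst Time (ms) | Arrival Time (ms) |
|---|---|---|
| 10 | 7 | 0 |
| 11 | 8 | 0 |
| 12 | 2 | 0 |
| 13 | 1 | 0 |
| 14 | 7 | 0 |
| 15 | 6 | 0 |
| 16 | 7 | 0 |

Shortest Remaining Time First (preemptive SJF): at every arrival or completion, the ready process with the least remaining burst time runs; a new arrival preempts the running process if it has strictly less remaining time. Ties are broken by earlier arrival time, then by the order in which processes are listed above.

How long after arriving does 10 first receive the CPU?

Gantt: | 13 0-1 | 12 1-3 | 15 3-9 | 10 9-16 | 14 16-23 | 16 23-30 | 11 30-38 |
Completion: 10=16  11=38  12=3  13=1  14=23  15=9  16=30
Response(10) = first start − arrival = 9 − 0 = 9

9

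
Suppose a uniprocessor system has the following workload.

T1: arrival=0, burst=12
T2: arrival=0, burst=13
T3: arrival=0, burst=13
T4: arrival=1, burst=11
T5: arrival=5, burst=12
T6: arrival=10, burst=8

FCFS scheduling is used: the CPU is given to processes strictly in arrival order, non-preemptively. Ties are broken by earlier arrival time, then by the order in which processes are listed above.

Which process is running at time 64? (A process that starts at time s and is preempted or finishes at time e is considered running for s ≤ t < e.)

T6

Timeline: | T1 0-12 | T2 12-25 | T3 25-38 | T4 38-49 | T5 49-61 | T6 61-69 |
Completion: T1=12  T2=25  T3=38  T4=49  T5=61  T6=69
Turnaround (C−A): T1=12  T2=25  T3=38  T4=48  T5=56  T6=59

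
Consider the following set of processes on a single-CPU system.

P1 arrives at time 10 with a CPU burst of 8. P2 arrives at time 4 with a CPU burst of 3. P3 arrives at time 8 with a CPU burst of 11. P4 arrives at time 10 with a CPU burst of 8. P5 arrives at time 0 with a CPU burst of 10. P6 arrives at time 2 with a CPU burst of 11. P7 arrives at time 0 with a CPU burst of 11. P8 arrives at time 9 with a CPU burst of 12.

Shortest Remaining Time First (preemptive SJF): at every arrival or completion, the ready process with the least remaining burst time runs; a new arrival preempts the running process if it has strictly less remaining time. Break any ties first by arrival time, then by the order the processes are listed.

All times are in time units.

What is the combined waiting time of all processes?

Timeline: | P5 0-4 | P2 4-7 | P5 7-13 | P1 13-21 | P4 21-29 | P7 29-40 | P6 40-51 | P3 51-62 | P8 62-74 |
Completion: P1=21  P2=7  P3=62  P4=29  P5=13  P6=51  P7=40  P8=74
Turnaround (C−A): P1=11  P2=3  P3=54  P4=19  P5=13  P6=49  P7=40  P8=65
Waiting = turnaround − burst: P1=3, P2=0, P3=43, P4=11, P5=3, P6=38, P7=29, P8=53
Total waiting = 3 + 0 + 43 + 11 + 3 + 38 + 29 + 53 = 180

180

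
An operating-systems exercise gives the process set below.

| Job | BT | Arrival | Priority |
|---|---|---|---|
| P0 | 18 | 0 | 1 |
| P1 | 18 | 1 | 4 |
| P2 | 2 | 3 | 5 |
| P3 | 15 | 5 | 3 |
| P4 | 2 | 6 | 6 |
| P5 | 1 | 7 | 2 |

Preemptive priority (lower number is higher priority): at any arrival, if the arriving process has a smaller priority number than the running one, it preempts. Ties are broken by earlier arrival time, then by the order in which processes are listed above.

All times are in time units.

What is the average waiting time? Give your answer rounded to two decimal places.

25.83

Gantt: | P0 0-18 | P5 18-19 | P3 19-34 | P1 34-52 | P2 52-54 | P4 54-56 |
Completion: P0=18  P1=52  P2=54  P3=34  P4=56  P5=19
Turnaround (C−A): P0=18  P1=51  P2=51  P3=29  P4=50  P5=12
Waiting times: P0=0, P1=33, P2=49, P3=14, P4=48, P5=11
Average waiting = (0+33+49+14+48+11) / 6 = 155/6 = 25.83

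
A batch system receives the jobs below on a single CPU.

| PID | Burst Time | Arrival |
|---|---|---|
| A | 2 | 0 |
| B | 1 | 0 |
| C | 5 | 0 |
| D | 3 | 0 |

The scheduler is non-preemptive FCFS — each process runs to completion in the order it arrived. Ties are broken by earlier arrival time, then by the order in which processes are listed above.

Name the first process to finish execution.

A

Gantt: | A 0-2 | B 2-3 | C 3-8 | D 8-11 |
Completion: A=2  B=3  C=8  D=11
Turnaround (C−A): A=2  B=3  C=8  D=11
Finish order: A → B → C → D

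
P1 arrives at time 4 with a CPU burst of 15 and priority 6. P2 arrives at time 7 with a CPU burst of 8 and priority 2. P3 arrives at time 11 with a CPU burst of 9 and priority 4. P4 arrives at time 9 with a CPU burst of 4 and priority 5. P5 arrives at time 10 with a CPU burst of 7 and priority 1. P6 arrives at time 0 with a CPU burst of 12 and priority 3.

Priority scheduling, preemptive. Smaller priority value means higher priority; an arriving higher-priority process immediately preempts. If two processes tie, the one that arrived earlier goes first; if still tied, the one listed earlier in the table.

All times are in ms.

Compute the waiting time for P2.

7

Timeline: | P6 0-7 | P2 7-10 | P5 10-17 | P2 17-22 | P6 22-27 | P3 27-36 | P4 36-40 | P1 40-55 |
Completion: P1=55  P2=22  P3=36  P4=40  P5=17  P6=27
Turnaround (C−A): P1=51  P2=15  P3=25  P4=31  P5=7  P6=27
Waiting(P2) = turnaround − burst = 15 − 8 = 7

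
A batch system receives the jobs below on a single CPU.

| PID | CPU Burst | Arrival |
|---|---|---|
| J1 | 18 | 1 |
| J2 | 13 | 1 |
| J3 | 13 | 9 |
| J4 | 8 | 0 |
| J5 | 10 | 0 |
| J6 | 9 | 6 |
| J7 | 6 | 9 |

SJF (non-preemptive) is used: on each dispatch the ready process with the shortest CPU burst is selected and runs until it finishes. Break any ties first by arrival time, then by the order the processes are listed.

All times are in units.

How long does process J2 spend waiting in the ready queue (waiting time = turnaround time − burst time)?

32

Timeline: | J4 0-8 | J6 8-17 | J7 17-23 | J5 23-33 | J2 33-46 | J3 46-59 | J1 59-77 |
Completion: J1=77  J2=46  J3=59  J4=8  J5=33  J6=17  J7=23
Waiting(J2) = turnaround − burst = 45 − 13 = 32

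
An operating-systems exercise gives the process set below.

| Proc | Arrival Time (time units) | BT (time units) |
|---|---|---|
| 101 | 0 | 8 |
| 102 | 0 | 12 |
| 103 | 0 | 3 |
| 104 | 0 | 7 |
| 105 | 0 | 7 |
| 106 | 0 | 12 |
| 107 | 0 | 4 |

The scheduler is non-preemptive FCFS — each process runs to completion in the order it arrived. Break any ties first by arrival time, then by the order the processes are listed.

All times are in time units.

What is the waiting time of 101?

Timeline: | 101 0-8 | 102 8-20 | 103 20-23 | 104 23-30 | 105 30-37 | 106 37-49 | 107 49-53 |
Completion: 101=8  102=20  103=23  104=30  105=37  106=49  107=53
Turnaround (C−A): 101=8  102=20  103=23  104=30  105=37  106=49  107=53
Waiting(101) = turnaround − burst = 8 − 8 = 0

0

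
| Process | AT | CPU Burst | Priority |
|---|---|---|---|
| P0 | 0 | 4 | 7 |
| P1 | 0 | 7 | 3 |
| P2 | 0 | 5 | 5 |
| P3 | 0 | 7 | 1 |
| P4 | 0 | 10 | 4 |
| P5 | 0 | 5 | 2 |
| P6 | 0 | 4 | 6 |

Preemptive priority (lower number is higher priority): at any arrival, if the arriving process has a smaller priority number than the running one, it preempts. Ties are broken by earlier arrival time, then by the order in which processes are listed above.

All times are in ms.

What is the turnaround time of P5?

12

Gantt: | P3 0-7 | P5 7-12 | P1 12-19 | P4 19-29 | P2 29-34 | P6 34-38 | P0 38-42 |
Completion: P0=42  P1=19  P2=34  P3=7  P4=29  P5=12  P6=38
Turnaround(P5) = completion − arrival = 12 − 0 = 12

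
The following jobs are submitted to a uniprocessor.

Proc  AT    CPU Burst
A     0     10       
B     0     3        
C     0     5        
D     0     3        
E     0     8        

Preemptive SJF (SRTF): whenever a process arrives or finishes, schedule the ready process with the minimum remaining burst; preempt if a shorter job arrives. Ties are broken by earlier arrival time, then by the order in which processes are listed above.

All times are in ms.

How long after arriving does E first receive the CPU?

Gantt: | B 0-3 | D 3-6 | C 6-11 | E 11-19 | A 19-29 |
Completion: A=29  B=3  C=11  D=6  E=19
Response(E) = first start − arrival = 11 − 0 = 11

11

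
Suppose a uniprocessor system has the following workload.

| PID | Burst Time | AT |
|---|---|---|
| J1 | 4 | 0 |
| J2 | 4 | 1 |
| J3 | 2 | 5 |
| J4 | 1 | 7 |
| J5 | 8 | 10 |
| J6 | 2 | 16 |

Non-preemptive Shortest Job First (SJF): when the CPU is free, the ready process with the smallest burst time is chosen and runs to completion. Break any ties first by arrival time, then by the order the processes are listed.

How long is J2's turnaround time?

Schedule: | J1 0-4 | J2 4-8 | J4 8-9 | J3 9-11 | J5 11-19 | J6 19-21 |
Completion: J1=4  J2=8  J3=11  J4=9  J5=19  J6=21
Turnaround (C−A): J1=4  J2=7  J3=6  J4=2  J5=9  J6=5
Turnaround(J2) = completion − arrival = 8 − 1 = 7

7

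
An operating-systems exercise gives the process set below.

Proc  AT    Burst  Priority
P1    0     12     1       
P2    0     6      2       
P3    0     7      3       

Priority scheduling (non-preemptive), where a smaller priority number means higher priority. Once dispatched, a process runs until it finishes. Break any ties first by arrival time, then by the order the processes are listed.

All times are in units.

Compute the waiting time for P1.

Timeline: | P1 0-12 | P2 12-18 | P3 18-25 |
Completion: P1=12  P2=18  P3=25
Turnaround (C−A): P1=12  P2=18  P3=25
Waiting(P1) = turnaround − burst = 12 − 12 = 0

0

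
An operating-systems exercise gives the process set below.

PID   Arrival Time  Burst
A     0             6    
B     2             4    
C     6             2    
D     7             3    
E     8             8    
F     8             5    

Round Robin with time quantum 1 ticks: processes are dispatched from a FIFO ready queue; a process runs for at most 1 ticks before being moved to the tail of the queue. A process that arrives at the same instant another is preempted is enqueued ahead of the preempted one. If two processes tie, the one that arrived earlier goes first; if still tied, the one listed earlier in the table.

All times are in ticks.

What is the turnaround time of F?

17

Timeline: | A 0-2 | B 2-3 | A 3-4 | B 4-5 | A 5-6 | B 6-7 | C 7-8 | A 8-9 | D 9-10 | B 10-11 | E 11-12 | F 12-13 | C 13-14 | A 14-15 | D 15-16 | E 16-17 | F 17-18 | D 18-19 | E 19-20 | F 20-21 | E 21-22 | F 22-23 | E 23-24 | F 24-25 | E 25-28 |
Completion: A=15  B=11  C=14  D=19  E=28  F=25
Turnaround (C−A): A=15  B=9  C=8  D=12  E=20  F=17
Turnaround(F) = completion − arrival = 25 − 8 = 17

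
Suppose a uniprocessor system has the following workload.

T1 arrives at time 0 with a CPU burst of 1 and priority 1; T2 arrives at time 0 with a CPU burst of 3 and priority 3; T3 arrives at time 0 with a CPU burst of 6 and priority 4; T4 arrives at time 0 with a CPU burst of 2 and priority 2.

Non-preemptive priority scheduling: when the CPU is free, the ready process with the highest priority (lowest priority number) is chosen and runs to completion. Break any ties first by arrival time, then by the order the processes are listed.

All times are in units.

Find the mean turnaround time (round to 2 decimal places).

5.50

Gantt: | T1 0-1 | T4 1-3 | T2 3-6 | T3 6-12 |
Completion: T1=1  T2=6  T3=12  T4=3
Turnaround (C−A): T1=1  T2=6  T3=12  T4=3
Turnaround times: T1=1, T2=6, T3=12, T4=3
Average turnaround = (1+6+12+3) / 4 = 22/4 = 5.50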